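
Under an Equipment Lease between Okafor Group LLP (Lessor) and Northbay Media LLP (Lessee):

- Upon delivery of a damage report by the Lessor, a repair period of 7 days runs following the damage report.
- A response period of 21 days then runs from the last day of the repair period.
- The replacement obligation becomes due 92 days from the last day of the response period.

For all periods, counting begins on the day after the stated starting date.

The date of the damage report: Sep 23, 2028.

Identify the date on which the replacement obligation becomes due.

Adding 7 calendar days to Sep 23, 2028 gives Sep 30, 2028, which is the last day of the repair period.
The last day of the response period: Sep 30, 2028 + 21 days = Oct 21, 2028.
The date on which the replacement obligation becomes due: Oct 21, 2028 + 92 days = Jan 21, 2029.

Jan 21, 2029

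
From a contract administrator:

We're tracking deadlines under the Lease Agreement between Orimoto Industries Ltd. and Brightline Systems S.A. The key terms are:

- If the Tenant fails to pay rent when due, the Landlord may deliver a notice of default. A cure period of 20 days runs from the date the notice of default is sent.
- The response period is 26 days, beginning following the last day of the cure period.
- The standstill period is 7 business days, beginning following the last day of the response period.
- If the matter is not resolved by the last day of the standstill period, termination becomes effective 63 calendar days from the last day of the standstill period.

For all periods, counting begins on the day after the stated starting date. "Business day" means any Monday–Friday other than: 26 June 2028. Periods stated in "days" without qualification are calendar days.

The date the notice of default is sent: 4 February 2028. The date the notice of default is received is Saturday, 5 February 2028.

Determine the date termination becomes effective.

Adding 20 calendar days to 4 February 2028 gives 24 February 2028, which is the last day of the cure period.
The last day of the response period: 26 calendar days after 24 February 2028 is 21 March 2028.
From Tuesday, 21 March 2028, 7 business days (Mar 22, Mar 23, Mar 24, Mar 27, Mar 28, Mar 29, Mar 30, skipping weekends) brings us to Thursday, 30 March 2028, which is the last day of the standstill period.
Adding 63 calendar days to 30 March 2028 gives 1 June 2028, which is the date termination becomes effective.

1 June 2028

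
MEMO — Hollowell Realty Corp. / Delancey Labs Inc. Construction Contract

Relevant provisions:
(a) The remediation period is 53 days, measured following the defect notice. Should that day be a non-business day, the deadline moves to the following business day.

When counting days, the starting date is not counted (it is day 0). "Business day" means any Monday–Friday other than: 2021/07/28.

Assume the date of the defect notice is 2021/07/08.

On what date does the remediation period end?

Adding 53 calendar days to 2021/07/08 gives 2021/08/30, which is the last day of the remediation period. 2021/08/30 is a Monday and is not a listed holiday, so no roll-forward applies.

2021/08/30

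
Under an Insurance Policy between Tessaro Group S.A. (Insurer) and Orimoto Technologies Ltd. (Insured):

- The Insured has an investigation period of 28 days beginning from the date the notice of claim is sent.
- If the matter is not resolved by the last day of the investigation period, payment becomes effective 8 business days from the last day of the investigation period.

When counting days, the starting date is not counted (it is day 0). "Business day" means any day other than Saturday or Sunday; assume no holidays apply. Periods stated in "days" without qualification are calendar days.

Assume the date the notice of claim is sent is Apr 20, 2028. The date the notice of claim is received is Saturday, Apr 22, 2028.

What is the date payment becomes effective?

The last day of the investigation period: 28 calendar days after Apr 20, 2028 is May 18, 2028.
From Thursday, May 18, 2028, 8 business days (May 19, May 22, May 23, May 24, May 25, May 26, May 29, May 30, skipping weekends) brings us to Tuesday, May 30, 2028, which is the date payment becomes effective.

May 30, 2028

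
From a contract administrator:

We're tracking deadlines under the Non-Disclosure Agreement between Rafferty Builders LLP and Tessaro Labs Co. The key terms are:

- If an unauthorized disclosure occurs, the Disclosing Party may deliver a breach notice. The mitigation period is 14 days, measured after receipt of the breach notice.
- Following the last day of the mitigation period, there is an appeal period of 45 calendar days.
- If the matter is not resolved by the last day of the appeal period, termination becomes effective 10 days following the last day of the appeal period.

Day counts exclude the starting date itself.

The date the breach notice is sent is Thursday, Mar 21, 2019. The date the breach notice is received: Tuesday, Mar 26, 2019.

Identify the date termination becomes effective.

Jun 3, 2019

The last day of the mitigation period: Mar 26, 2019 + 14 days = Apr 9, 2019.
Adding 45 calendar days to Apr 9, 2019 gives May 24, 2019, which is the last day of the appeal period.
The date termination becomes effective: 10 calendar days after May 24, 2019 is Jun 3, 2019.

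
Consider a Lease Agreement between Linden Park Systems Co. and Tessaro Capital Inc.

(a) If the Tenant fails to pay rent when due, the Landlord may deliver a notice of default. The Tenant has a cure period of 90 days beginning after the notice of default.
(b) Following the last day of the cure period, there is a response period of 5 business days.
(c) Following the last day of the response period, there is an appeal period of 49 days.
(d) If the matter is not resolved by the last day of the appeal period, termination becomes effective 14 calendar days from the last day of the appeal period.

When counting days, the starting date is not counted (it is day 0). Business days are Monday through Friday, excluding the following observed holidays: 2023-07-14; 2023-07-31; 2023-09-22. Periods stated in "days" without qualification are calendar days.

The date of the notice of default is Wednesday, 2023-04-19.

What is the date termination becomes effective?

2023-09-26

The last day of the cure period: 2023-04-19 + 90 days = 2023-07-18.
The last day of the response period: 5 business days after Tuesday, 2023-07-18, skipping weekends — Jul 19, Jul 20, Jul 21, Jul 24, Jul 25 — lands on Tuesday, 2023-07-25.
The last day of the appeal period: 49 calendar days after 2023-07-25 is 2023-09-12.
The date termination becomes effective: 2023-09-12 + 14 days = 2023-09-26.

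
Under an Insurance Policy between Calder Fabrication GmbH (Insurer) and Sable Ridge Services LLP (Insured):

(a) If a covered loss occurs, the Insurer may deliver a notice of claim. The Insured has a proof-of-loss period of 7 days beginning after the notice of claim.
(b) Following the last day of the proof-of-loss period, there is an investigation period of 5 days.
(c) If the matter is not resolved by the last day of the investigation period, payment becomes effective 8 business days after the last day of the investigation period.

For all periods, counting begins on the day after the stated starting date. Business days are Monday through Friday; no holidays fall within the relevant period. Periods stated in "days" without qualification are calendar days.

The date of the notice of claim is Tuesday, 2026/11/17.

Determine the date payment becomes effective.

2026/12/09

Adding 7 calendar days to 2026/11/17 gives 2026/11/24, which is the last day of the proof-of-loss period.
The last day of the investigation period: 2026/11/24 + 5 days = 2026/11/29.
The date payment becomes effective: 8 business days after Sunday, 2026/11/29, skipping weekends — Nov 30, Dec 1, Dec 2, Dec 3, Dec 4, Dec 7, Dec 8, Dec 9 — lands on Wednesday, 2026/12/09.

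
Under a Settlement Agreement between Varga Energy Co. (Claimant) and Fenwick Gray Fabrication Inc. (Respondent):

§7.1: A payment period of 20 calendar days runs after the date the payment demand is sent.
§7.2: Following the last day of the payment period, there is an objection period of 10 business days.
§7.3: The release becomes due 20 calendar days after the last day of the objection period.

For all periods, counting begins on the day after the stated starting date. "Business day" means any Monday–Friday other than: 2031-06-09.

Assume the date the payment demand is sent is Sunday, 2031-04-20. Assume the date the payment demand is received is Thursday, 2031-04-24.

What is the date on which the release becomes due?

2031-06-12

The last day of the payment period: 20 calendar days after 2031-04-20 is 2031-05-10.
The last day of the objection period: counting 10 business days from Saturday, 2031-05-10 (May 12, May 13, May 14, May 15, May 16, May 19, May 20, May 21, May 22, May 23, skipping weekends) reaches Friday, 2031-05-23.
The date on which the release becomes due: 2031-05-23 + 20 days = 2031-06-12.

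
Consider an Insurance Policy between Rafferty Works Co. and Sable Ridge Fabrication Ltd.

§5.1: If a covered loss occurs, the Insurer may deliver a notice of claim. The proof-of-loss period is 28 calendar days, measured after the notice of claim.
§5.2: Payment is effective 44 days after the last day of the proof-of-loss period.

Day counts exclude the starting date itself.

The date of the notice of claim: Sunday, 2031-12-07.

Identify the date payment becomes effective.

2032-02-17

Adding 28 calendar days to 2031-12-07 gives 2032-01-04, which is the last day of the proof-of-loss period.
The date payment becomes effective: 2032-01-04 + 44 days = 2032-02-17.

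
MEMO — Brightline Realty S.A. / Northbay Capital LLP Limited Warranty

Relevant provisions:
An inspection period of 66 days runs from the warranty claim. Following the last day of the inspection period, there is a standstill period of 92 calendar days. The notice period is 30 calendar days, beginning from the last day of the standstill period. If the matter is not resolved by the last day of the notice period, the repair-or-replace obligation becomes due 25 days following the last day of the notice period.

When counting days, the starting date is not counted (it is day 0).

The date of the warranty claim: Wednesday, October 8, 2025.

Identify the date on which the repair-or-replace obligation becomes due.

May 9, 2026

The last day of the inspection period: 66 calendar days after October 8, 2025 is December 13, 2025.
The last day of the standstill period: December 13, 2025 + 92 days = March 15, 2026.
The last day of the notice period: March 15, 2026 + 30 days = April 14, 2026.
Adding 25 calendar days to April 14, 2026 gives May 9, 2026, which is the date on which the repair-or-replace obligation becomes due.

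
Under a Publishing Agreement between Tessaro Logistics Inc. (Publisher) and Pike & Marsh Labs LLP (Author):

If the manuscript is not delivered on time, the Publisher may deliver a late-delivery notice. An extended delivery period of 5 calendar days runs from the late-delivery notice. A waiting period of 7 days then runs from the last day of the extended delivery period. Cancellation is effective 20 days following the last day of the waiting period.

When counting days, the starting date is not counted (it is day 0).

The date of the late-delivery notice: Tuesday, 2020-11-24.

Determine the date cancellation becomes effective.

The last day of the extended delivery period: 2020-11-24 + 5 days = 2020-11-29.
The last day of the waiting period: 2020-11-29 + 7 days = 2020-12-06.
The date cancellation becomes effective: 20 calendar days after 2020-12-06 is 2020-12-26.

2020-12-26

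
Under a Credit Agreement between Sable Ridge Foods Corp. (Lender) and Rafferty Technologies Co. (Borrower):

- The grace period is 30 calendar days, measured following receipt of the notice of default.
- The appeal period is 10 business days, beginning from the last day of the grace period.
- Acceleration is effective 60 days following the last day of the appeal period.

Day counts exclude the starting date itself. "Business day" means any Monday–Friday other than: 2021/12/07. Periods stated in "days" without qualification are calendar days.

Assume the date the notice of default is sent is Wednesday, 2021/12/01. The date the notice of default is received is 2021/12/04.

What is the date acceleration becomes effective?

The last day of the grace period: 2021/12/04 + 30 days = 2022/01/03.
The last day of the appeal period: 10 business days after Monday, 2022/01/03, skipping weekends — Jan 4, Jan 5, Jan 6, Jan 7, Jan 10, Jan 11, Jan 12, Jan 13, Jan 14, Jan 17 — lands on Monday, 2022/01/17.
The date acceleration becomes effective: 2022/01/17 + 60 days = 2022/03/18.

2022/03/18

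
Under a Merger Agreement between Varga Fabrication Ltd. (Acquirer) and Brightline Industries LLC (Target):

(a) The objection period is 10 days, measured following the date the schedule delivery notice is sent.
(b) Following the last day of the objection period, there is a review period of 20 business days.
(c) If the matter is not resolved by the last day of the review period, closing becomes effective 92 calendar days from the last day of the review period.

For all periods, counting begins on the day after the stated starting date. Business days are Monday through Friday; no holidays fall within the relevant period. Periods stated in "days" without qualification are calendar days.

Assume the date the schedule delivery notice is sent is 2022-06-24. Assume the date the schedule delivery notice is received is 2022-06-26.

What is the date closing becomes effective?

Adding 10 calendar days to 2022-06-24 gives 2022-07-04, which is the last day of the objection period.
The last day of the review period: counting 20 business days from Monday, 2022-07-04 (Jul 5, Jul 6, Jul 7, Jul 8, …, Jul 28, Jul 29, Aug 1, skipping weekends) reaches Monday, 2022-08-01.
Adding 92 calendar days to 2022-08-01 gives 2022-11-01, which is the date closing becomes effective.

2022-11-01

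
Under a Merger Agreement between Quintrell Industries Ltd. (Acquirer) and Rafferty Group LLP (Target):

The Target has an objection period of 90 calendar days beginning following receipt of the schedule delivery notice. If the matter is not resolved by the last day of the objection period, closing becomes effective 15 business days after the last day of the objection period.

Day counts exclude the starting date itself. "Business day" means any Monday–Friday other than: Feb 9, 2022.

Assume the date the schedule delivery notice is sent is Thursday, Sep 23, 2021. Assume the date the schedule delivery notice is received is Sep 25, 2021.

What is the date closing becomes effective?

Jan 14, 2022

The last day of the objection period: Sep 25, 2021 + 90 days = Dec 24, 2021.
The date closing becomes effective: 15 business days after Friday, Dec 24, 2021, skipping weekends — Dec 27, Dec 28, Dec 29, Dec 30, …, Jan 12, Jan 13, Jan 14 — lands on Friday, Jan 14, 2022.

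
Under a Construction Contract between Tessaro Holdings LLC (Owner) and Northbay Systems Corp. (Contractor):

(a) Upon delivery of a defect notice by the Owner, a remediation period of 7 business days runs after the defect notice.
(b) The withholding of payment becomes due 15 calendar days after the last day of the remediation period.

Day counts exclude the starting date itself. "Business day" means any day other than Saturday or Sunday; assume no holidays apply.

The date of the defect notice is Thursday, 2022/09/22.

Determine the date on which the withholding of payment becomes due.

The last day of the remediation period: 7 business days after Thursday, 2022/09/22, skipping weekends — Sep 23, Sep 26, Sep 27, Sep 28, Sep 29, Sep 30, Oct 3 — lands on Monday, 2022/10/03.
The date on which the withholding of payment becomes due: 15 calendar days after 2022/10/03 is 2022/10/18.

2022/10/18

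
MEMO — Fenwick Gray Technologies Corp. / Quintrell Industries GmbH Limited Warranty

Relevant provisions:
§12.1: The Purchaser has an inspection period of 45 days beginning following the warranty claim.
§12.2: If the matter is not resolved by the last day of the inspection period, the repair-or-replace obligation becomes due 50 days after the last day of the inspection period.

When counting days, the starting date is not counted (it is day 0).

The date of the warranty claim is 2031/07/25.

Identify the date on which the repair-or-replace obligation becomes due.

The last day of the inspection period: 45 calendar days after 2031/07/25 is 2031/09/08.
Adding 50 calendar days to 2031/09/08 gives 2031/10/28, which is the date on which the repair-or-replace obligation becomes due.

2031/10/28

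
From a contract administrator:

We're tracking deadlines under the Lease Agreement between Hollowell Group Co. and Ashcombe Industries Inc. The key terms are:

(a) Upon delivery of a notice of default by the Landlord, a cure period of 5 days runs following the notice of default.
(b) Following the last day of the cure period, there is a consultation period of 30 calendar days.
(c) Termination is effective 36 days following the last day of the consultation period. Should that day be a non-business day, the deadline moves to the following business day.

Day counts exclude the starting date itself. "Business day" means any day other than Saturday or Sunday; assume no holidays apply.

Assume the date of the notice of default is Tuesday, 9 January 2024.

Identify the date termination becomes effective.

20 March 2024

Adding 5 calendar days to 9 January 2024 gives 14 January 2024, which is the last day of the cure period.
The last day of the consultation period: 30 calendar days after 14 January 2024 is 13 February 2024.
The date termination becomes effective: 13 February 2024 + 36 days = 20 March 2024. 20 March 2024 is a Wednesday, so no roll-forward applies.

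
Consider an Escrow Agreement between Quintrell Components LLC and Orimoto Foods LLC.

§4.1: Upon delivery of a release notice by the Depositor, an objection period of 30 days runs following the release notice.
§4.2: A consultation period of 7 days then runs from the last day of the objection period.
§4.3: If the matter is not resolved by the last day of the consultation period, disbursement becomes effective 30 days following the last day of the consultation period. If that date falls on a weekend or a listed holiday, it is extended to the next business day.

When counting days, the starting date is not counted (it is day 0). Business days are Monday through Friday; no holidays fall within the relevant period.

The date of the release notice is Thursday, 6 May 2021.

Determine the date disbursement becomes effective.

12 July 2021

Adding 30 calendar days to 6 May 2021 gives 5 June 2021, which is the last day of the objection period.
The last day of the consultation period: 7 calendar days after 5 June 2021 is 12 June 2021.
Adding 30 calendar days to 12 June 2021 gives 12 July 2021, which is the date disbursement becomes effective. 12 July 2021 is a Monday, so no roll-forward applies.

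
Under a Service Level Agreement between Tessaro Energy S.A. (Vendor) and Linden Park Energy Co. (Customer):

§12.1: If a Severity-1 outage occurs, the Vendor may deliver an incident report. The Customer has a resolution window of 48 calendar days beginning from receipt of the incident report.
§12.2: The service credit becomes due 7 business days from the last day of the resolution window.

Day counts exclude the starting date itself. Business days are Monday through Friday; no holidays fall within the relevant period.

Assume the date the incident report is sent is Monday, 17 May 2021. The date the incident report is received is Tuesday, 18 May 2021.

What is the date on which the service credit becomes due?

14 July 2021

The last day of the resolution window: 48 calendar days after 18 May 2021 is 5 July 2021.
The date on which the service credit becomes due: counting 7 business days from Monday, 5 July 2021 (Jul 6, Jul 7, Jul 8, Jul 9, Jul 12, Jul 13, Jul 14, skipping weekends) reaches Wednesday, 14 July 2021.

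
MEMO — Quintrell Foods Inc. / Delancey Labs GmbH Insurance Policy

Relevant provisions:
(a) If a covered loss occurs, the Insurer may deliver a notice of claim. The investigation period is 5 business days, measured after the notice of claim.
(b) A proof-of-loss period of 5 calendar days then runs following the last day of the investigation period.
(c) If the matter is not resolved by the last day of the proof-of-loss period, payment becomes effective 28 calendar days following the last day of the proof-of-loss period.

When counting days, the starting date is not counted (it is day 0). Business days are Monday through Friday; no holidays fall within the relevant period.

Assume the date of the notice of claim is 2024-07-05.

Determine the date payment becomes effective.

2024-08-14

The last day of the investigation period: counting 5 business days from Friday, 2024-07-05 (Jul 8, Jul 9, Jul 10, Jul 11, Jul 12, skipping weekends) reaches Friday, 2024-07-12.
The last day of the proof-of-loss period: 5 calendar days after 2024-07-12 is 2024-07-17.
Adding 28 calendar days to 2024-07-17 gives 2024-08-14, which is the date payment becomes effective.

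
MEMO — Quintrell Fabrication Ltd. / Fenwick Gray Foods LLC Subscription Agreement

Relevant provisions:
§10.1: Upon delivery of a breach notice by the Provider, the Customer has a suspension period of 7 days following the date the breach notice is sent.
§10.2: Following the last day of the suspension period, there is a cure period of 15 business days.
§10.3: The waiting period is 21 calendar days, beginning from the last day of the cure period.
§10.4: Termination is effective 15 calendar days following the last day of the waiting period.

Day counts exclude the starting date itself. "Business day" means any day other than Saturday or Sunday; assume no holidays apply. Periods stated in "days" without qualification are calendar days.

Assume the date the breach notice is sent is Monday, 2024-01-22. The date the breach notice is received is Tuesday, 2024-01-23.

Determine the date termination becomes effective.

The last day of the suspension period: 2024-01-22 + 7 days = 2024-01-29.
The last day of the cure period: counting 15 business days from Monday, 2024-01-29 (Jan 30, Jan 31, Feb 1, Feb 2, …, Feb 15, Feb 16, Feb 19, skipping weekends) reaches Monday, 2024-02-19.
Adding 21 calendar days to 2024-02-19 gives 2024-03-11, which is the last day of the waiting period.
The date termination becomes effective: 15 calendar days after 2024-03-11 is 2024-03-26.

2024-03-26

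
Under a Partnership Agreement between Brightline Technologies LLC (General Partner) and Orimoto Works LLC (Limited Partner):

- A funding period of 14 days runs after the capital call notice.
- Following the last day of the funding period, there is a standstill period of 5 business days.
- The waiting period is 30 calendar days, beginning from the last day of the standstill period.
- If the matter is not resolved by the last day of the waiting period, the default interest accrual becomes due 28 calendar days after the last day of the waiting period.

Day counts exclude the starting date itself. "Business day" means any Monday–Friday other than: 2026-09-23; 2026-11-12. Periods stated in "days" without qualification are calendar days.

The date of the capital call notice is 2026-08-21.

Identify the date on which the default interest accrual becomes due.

The last day of the funding period: 2026-08-21 + 14 days = 2026-09-04.
The last day of the standstill period: counting 5 business days from Friday, 2026-09-04 (Sep 7, Sep 8, Sep 9, Sep 10, Sep 11, skipping weekends) reaches Friday, 2026-09-11.
The last day of the waiting period: 30 calendar days after 2026-09-11 is 2026-10-11.
Adding 28 calendar days to 2026-10-11 gives 2026-11-08, which is the date on which the default interest accrual becomes due.

2026-11-08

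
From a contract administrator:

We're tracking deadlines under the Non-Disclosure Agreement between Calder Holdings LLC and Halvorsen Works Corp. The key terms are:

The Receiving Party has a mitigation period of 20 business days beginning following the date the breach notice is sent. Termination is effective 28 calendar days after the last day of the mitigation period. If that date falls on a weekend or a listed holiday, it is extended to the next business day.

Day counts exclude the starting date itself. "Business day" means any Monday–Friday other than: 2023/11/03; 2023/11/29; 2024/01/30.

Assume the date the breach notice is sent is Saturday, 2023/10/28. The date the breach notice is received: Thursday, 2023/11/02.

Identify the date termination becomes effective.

The last day of the mitigation period: 20 business days after Saturday, 2023/10/28, skipping weekends and the listed holiday on Nov 3 — Oct 30, Oct 31, Nov 1, Nov 2, …, Nov 23, Nov 24, Nov 27 — lands on Monday, 2023/11/27.
Adding 28 calendar days to 2023/11/27 gives 2023/12/25, which is the date termination becomes effective. 2023/12/25 is a Monday and is not a listed holiday, so no roll-forward applies.

2023/12/25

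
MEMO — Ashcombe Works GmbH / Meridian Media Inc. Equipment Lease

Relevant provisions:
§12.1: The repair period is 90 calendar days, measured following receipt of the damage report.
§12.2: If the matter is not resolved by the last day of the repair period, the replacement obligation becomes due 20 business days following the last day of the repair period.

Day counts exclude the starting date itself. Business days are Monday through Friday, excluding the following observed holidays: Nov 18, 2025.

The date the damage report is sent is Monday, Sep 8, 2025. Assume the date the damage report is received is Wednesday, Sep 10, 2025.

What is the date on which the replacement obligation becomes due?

Jan 6, 2026

The last day of the repair period: Sep 10, 2025 + 90 days = Dec 9, 2025.
The date on which the replacement obligation becomes due: 20 business days after Tuesday, Dec 9, 2025, skipping weekends — Dec 10, Dec 11, Dec 12, Dec 15, …, Jan 2, Jan 5, Jan 6 — lands on Tuesday, Jan 6, 2026.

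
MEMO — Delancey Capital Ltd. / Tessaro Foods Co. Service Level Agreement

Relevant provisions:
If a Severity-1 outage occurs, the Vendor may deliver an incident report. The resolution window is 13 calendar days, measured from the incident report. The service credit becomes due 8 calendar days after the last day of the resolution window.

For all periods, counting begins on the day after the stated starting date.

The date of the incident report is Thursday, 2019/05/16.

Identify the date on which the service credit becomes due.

The last day of the resolution window: 13 calendar days after 2019/05/16 is 2019/05/29.
Adding 8 calendar days to 2019/05/29 gives 2019/06/06, which is the date on which the service credit becomes due.

2019/06/06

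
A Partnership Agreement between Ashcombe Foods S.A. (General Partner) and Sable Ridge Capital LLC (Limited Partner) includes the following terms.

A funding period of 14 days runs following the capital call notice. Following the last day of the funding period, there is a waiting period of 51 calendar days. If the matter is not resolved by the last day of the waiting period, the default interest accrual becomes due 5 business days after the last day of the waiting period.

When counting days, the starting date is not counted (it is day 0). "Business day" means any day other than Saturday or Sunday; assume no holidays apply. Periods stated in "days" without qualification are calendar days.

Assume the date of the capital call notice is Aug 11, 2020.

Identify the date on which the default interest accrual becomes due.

Oct 22, 2020

The last day of the funding period: 14 calendar days after Aug 11, 2020 is Aug 25, 2020.
The last day of the waiting period: 51 calendar days after Aug 25, 2020 is Oct 15, 2020.
The date on which the default interest accrual becomes due: 5 business days after Thursday, Oct 15, 2020, skipping weekends — Oct 16, Oct 19, Oct 20, Oct 21, Oct 22 — lands on Thursday, Oct 22, 2020.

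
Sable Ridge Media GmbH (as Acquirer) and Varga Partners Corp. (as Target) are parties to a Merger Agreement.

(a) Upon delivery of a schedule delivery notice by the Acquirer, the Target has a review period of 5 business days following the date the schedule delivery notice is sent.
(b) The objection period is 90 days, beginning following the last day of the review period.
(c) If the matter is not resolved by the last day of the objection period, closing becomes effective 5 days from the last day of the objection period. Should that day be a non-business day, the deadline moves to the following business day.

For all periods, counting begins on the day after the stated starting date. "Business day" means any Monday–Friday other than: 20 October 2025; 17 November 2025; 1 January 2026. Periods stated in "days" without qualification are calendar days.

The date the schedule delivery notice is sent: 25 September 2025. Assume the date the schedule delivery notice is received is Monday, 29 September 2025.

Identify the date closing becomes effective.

5 January 2026

The last day of the review period: 5 business days after Thursday, 25 September 2025, skipping weekends — Sep 26, Sep 29, Sep 30, Oct 1, Oct 2 — lands on Thursday, 2 October 2025.
The last day of the objection period: 90 calendar days after 2 October 2025 is 31 December 2025.
Adding 5 calendar days to 31 December 2025 gives 5 January 2026, which is the date closing becomes effective. 5 January 2026 is a Monday and is not a listed holiday, so no roll-forward applies.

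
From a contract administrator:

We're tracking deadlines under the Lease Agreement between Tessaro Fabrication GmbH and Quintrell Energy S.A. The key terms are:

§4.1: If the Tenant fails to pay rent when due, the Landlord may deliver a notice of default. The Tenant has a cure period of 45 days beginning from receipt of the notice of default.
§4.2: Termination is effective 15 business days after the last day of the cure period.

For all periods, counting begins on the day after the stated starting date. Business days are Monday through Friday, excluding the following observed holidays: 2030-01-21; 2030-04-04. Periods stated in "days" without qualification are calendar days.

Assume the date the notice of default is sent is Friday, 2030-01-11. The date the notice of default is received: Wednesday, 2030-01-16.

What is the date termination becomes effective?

2030-03-22

The last day of the cure period: 2030-01-16 + 45 days = 2030-03-02.
The date termination becomes effective: 15 business days after Saturday, 2030-03-02, skipping weekends — Mar 4, Mar 5, Mar 6, Mar 7, …, Mar 20, Mar 21, Mar 22 — lands on Friday, 2030-03-22.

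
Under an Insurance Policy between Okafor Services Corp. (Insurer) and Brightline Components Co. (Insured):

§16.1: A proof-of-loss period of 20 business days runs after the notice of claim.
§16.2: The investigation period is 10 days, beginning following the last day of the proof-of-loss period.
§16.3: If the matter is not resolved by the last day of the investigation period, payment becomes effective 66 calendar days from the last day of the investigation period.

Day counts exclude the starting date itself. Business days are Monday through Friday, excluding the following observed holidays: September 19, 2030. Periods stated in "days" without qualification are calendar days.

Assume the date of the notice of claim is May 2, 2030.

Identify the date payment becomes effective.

August 14, 2030

The last day of the proof-of-loss period: 20 business days after Thursday, May 2, 2030, skipping weekends — May 3, May 6, May 7, May 8, …, May 28, May 29, May 30 — lands on Thursday, May 30, 2030.
The last day of the investigation period: 10 calendar days after May 30, 2030 is June 9, 2030.
Adding 66 calendar days to June 9, 2030 gives August 14, 2030, which is the date payment becomes effective.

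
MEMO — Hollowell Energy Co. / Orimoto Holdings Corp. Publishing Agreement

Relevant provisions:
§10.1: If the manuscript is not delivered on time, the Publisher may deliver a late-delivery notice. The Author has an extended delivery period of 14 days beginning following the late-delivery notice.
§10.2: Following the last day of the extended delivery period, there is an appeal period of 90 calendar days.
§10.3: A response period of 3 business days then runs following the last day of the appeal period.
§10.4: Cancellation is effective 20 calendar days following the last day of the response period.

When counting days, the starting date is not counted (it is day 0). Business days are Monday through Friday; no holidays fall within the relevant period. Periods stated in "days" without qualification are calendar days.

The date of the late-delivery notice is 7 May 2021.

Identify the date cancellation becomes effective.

Adding 14 calendar days to 7 May 2021 gives 21 May 2021, which is the last day of the extended delivery period.
The last day of the appeal period: 21 May 2021 + 90 days = 19 August 2021.
The last day of the response period: 3 business days after Thursday, 19 August 2021, skipping weekends — Aug 20, Aug 23, Aug 24 — lands on Tuesday, 24 August 2021.
The date cancellation becomes effective: 24 August 2021 + 20 days = 13 September 2021.

13 September 2021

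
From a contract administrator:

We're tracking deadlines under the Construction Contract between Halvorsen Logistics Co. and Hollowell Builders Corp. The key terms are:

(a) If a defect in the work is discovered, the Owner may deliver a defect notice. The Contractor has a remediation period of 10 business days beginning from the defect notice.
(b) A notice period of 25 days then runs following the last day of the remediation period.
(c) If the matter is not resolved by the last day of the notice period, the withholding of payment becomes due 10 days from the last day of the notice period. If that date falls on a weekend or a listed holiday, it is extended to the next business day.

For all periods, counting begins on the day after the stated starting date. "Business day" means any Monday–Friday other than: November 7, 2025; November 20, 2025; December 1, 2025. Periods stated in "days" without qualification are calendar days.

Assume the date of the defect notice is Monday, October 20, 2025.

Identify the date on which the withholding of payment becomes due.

December 8, 2025

From Monday, October 20, 2025, 10 business days (Oct 21, Oct 22, Oct 23, Oct 24, Oct 27, Oct 28, Oct 29, Oct 30, Oct 31, Nov 3, skipping weekends) brings us to Monday, November 3, 2025, which is the last day of the remediation period.
Adding 25 calendar days to November 3, 2025 gives November 28, 2025, which is the last day of the notice period.
Adding 10 calendar days to November 28, 2025 gives December 8, 2025, which is the date on which the withholding of payment becomes due. December 8, 2025 is a Monday and is not a listed holiday, so no roll-forward applies.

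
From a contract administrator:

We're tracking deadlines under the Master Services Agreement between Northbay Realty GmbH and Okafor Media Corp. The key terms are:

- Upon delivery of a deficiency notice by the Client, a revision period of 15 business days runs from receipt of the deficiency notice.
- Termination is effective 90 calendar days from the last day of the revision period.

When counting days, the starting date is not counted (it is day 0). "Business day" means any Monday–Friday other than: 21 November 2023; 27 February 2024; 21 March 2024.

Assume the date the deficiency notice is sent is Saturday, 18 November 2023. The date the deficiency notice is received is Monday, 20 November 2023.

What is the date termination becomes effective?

From Monday, 20 November 2023, 15 business days (Nov 22, Nov 23, Nov 24, Nov 27, …, Dec 8, Dec 11, Dec 12, skipping weekends and the listed holiday on Nov 21) brings us to Tuesday, 12 December 2023, which is the last day of the revision period.
Adding 90 calendar days to 12 December 2023 gives 11 March 2024, which is the date termination becomes effective.

11 March 2024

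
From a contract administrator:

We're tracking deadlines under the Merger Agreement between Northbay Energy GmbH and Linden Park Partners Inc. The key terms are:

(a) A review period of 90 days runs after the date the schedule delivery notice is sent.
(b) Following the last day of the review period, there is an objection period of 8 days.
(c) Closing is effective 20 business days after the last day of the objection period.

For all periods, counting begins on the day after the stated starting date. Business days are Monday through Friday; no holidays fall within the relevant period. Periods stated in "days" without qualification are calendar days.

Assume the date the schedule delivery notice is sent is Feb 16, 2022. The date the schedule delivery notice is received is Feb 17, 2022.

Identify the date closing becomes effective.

Jun 22, 2022

The last day of the review period: 90 calendar days after Feb 16, 2022 is May 17, 2022.
The last day of the objection period: May 17, 2022 + 8 days = May 25, 2022.
The date closing becomes effective: 20 business days after Wednesday, May 25, 2022, skipping weekends — May 26, May 27, May 30, May 31, …, Jun 20, Jun 21, Jun 22 — lands on Wednesday, Jun 22, 2022.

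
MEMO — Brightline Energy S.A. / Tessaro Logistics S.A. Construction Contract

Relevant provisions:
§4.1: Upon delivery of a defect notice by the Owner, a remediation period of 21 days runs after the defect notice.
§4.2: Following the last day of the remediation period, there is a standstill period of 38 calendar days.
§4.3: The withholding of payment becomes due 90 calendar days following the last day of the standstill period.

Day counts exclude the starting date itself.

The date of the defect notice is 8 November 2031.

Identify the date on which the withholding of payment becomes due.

5 April 2032

Adding 21 calendar days to 8 November 2031 gives 29 November 2031, which is the last day of the remediation period.
Adding 38 calendar days to 29 November 2031 gives 6 January 2032, which is the last day of the standstill period.
The date on which the withholding of payment becomes due: 90 calendar days after 6 January 2032 is 5 April 2032.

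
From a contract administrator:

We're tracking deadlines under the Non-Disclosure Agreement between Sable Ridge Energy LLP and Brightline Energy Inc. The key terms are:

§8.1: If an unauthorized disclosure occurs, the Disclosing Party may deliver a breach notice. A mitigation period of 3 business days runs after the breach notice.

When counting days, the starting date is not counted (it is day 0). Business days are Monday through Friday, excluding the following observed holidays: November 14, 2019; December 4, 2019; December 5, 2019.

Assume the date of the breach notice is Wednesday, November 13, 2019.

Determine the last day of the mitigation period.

The last day of the mitigation period: counting 3 business days from Wednesday, November 13, 2019 (Nov 15, Nov 18, Nov 19, skipping weekends and the listed holiday on Nov 14) reaches Tuesday, November 19, 2019.

November 19, 2019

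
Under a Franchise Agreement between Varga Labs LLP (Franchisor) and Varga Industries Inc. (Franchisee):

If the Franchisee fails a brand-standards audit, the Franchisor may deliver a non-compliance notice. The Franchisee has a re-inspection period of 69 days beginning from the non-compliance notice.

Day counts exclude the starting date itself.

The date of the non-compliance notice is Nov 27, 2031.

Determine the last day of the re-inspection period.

The last day of the re-inspection period: Nov 27, 2031 + 69 days = Feb 4, 2032.

Feb 4, 2032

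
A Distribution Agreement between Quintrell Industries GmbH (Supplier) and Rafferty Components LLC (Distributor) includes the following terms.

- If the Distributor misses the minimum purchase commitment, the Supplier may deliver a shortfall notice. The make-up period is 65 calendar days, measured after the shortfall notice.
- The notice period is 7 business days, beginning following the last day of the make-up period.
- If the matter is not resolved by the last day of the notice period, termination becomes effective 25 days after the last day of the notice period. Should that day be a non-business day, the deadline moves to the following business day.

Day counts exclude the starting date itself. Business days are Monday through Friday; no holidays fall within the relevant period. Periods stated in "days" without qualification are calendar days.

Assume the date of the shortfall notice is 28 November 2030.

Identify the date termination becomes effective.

The last day of the make-up period: 65 calendar days after 28 November 2030 is 1 February 2031.
The last day of the notice period: 7 business days after Saturday, 1 February 2031, skipping weekends — Feb 3, Feb 4, Feb 5, Feb 6, Feb 7, Feb 10, Feb 11 — lands on Tuesday, 11 February 2031.
The date termination becomes effective: 11 February 2031 + 25 days = 8 March 2031. That falls on a Saturday, so it rolls to the next business day, Monday, 10 March 2031.

10 March 2031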